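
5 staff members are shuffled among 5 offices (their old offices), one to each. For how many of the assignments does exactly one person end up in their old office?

45

Choose which one of the 5 is fixed: C(5,1) = 5.
The other 4 form a derangement: !4 = 9.
Total: 5 × 9 = 45.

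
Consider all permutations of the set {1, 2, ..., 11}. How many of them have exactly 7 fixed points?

Choose which 7 of the 11 are fixed: C(11,7) = 330.
The other 4 form a derangement: !4 = 9.
Total: 330 × 9 = 2970.

2970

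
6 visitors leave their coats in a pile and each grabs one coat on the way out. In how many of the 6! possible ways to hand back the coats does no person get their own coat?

265

Recurrence: !6 = 6·!5 + (-1)^6.
!6 = 6·44 + 1 = 265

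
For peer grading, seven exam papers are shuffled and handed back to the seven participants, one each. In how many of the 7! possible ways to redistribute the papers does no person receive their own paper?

The number of derangements of 7 is !7 = Σ_{k=0}^{7} (-1)^k·7!/k!
= 7! - 7!/1! + 7!/2! - 7!/3! + 7!/4! - 7!/5! + 7!/6! - 7!/7!
= 5040 - 5040 + 2520 - 840 + 210 - 42 + 7 - 1
= 1854

1854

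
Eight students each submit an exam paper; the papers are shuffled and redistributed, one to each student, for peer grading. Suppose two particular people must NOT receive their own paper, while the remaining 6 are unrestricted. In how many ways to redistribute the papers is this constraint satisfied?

30960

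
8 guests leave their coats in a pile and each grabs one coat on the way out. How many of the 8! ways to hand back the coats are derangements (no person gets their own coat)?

14833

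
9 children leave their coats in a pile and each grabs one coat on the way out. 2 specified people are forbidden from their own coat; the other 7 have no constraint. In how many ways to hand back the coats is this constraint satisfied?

287280

Let A_j be the event that the j-th constrained one is fixed. By inclusion-exclusion over the 2 events:
Σ_{j=0}^{2} (-1)^j C(2,j)(9-j)!
= C(2,0)·9! - C(2,1)·8! + C(2,2)·7!
= 362880 - 80640 + 5040
= 287280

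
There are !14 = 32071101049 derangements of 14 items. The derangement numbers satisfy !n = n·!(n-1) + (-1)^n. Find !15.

!15 = 15·32071101049 - 1 = 481066515734.

481066515734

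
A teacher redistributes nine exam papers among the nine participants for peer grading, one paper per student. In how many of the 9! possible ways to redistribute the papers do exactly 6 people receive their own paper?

168

Choose which 6 of the 9 are fixed: C(9,6) = 84.
The other 3 form a derangement: !3 = 2.
Total: 84 × 2 = 168.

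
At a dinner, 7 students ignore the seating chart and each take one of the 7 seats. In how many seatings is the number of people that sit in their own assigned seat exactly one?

Choose which one of the 7 is fixed: C(7,1) = 7.
The remaining 6 must be deranged: !6 = 265.
Total: 7 × 265 = 1855.

1855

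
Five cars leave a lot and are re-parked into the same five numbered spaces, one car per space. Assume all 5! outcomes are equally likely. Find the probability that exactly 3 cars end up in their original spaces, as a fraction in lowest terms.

Favorable outcomes: C(5,3)·!2 = 10·1 = 10.
Total outcomes: 5! = 120.
Probability = 10/120 = 1/12.

1/12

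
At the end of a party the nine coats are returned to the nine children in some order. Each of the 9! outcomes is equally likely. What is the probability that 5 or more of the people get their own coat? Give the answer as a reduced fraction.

Favorable outcomes: Σ_{i≥5} C(9,i)·!(9-i) = 126·9 + 84·2 + 36·1 + 9·0 + 1·1 = 1339.
Total outcomes: 9! = 362880.
Probability = 1339/362880 = 1339/362880.

1339/362880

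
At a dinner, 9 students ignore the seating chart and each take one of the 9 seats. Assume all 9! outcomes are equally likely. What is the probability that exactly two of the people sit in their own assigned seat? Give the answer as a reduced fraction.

Favorable outcomes: C(9,2)·!7 = 36·1854 = 66744.
Total outcomes: 9! = 362880.
Probability = 66744/362880 = 103/560.

103/560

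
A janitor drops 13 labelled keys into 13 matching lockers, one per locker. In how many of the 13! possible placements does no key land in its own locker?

The subfactorial !13 = [13!/e] (nearest integer).
13! = 6227020800, and 6227020800/e ≈ 2290792932.07, so !13 = 2290792932.

2290792932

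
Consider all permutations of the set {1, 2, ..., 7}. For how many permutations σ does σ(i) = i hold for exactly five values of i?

Choose which 5 of the 7 are fixed: C(7,5) = 21.
The other 2 form a derangement: !2 = 1.
Total: 21 × 1 = 21.

21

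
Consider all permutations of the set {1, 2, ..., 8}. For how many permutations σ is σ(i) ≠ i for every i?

14833

Use !n = n·!(n-1) + (-1)^n.
!8 = 8·1854 + 1 = 14833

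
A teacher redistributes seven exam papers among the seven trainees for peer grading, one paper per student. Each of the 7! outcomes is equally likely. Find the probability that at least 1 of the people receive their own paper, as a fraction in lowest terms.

177/280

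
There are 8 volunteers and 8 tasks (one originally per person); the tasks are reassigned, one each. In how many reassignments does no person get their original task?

!8 = 8! · Σ_{k=0}^{8} (-1)^k/k!
= 8! - 8!/1! + 8!/2! - 8!/3! + 8!/4! - 8!/5! + 8!/6! - 8!/7! + 8!/8!
= 40320 - 40320 + 20160 - 6720 + 1680 - 336 + 56 - 8 + 1
= 14833

14833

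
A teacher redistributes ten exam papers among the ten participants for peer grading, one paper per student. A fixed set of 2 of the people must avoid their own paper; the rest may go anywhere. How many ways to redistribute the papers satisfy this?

2943360

Inclusion-exclusion on the 2 forbidden self-matches:
Σ_{j=0}^{2} (-1)^j C(2,j)(10-j)!
= C(2,0)·10! - C(2,1)·9! + C(2,2)·8!
= 3628800 - 725760 + 40320
= 2943360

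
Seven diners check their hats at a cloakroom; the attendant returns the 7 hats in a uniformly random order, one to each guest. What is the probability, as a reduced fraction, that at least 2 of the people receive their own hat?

Favorable outcomes: Σ_{i≥2} C(7,i)·!(7-i) = 21·44 + 35·9 + 35·2 + 21·1 + 7·0 + 1·1 = 1331.
Total outcomes: 7! = 5040.
Probability = 1331/5040 = 1331/5040.

1331/5040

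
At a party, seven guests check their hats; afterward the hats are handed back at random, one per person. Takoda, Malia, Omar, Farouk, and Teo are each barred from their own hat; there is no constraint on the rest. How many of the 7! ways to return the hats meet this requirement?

2428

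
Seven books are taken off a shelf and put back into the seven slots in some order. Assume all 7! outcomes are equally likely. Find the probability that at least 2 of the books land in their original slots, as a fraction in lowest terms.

1331/5040

Favorable outcomes: Σ_{i≥2} C(7,i)·!(7-i) = 21·44 + 35·9 + 35·2 + 21·1 + 7·0 + 1·1 = 1331.
Total outcomes: 7! = 5040.
Probability = 1331/5040 = 1331/5040.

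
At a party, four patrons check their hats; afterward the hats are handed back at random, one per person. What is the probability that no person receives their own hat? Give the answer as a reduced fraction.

3/8

Favorable outcomes: !4 = 9.
Total outcomes: 4! = 24.
Probability = 9/24 = 3/8.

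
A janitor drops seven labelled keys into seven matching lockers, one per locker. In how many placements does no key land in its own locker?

Use !n = n·!(n-1) + (-1)^n.
!7 = 7·265 - 1 = 1854

1854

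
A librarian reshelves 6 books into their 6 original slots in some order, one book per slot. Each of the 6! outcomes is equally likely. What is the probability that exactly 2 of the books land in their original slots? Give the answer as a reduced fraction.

3/16

Favorable outcomes: C(6,2)·!4 = 15·9 = 135.
Total outcomes: 6! = 720.
Probability = 135/720 = 3/16.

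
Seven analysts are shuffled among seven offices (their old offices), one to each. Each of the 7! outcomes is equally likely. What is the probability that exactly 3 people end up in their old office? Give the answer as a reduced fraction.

1/16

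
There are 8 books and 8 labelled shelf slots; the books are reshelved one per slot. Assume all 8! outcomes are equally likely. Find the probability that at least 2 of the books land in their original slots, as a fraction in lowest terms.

Favorable outcomes: Σ_{i≥2} C(8,i)·!(8-i) = 28·265 + 56·44 + 70·9 + 56·2 + 28·1 + 8·0 + 1·1 = 10655.
Total outcomes: 8! = 40320.
Probability = 10655/40320 = 2131/8064.

2131/8064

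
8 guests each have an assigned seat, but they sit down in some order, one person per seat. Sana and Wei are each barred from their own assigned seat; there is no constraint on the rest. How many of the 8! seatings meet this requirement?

Let A_j be the event that the j-th constrained one is fixed. By inclusion-exclusion over the 2 events:
Σ_{j=0}^{2} (-1)^j C(2,j)(8-j)!
= C(2,0)·8! - C(2,1)·7! + C(2,2)·6!
= 40320 - 10080 + 720
= 30960

30960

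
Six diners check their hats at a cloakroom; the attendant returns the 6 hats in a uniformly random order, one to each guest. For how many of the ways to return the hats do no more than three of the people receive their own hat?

704

# with exactly i fixed is C(6,i)·!(6-i); sum over i=0..3:
  i=0: C(6,0)·!6 = 1·265 = 265
  i=1: C(6,1)·!5 = 6·44 = 264
  i=2: C(6,2)·!4 = 15·9 = 135
  i=3: C(6,3)·!3 = 20·2 = 40
Total = 704.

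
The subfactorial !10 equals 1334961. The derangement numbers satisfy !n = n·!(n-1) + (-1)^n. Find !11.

14684570

!11 = 11·1334961 - 1 = 14684570.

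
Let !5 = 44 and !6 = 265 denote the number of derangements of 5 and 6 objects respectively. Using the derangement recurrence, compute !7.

!7 = (7-1)·(!6 + !5) = 6·(265 + 44) = 6·309 = 1854.

1854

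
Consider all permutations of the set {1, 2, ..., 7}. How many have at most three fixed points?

4948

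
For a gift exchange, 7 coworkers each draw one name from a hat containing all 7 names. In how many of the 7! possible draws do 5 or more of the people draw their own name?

# with exactly i fixed is C(7,i)·!(7-i); sum over i=5..7:
  i=5: C(7,5)·!2 = 21·1 = 21
  i=6: C(7,6)·!1 = 7·0 = 0
  i=7: C(7,7)·!0 = 1·1 = 1
Total = 22.

22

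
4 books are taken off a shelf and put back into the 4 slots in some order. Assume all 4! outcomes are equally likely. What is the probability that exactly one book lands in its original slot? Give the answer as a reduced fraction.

1/3

Favorable outcomes: C(4,1)·!3 = 4·2 = 8.
Total outcomes: 4! = 24.
Probability = 8/24 = 1/3.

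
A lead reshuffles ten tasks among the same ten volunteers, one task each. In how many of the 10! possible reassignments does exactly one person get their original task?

1334960

Choose which one of the 10 is fixed: C(10,1) = 10.
The remaining 9 must be deranged: !9 = 133496.
Total: 10 × 133496 = 1334960.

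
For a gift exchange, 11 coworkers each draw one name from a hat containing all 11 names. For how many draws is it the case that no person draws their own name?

!11 is the nearest integer to 11!/e.
11! = 39916800, and 39916800/e ≈ 14684570.08, so !11 = 14684570.

14684570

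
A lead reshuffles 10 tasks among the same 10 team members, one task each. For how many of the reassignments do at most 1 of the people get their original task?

2669921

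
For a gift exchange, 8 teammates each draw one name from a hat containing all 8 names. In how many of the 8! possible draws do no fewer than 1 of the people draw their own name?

# with exactly i fixed is C(8,i)·!(8-i); sum over i=1..8:
  i=1: C(8,1)·!7 = 8·1854 = 14832
  i=2: C(8,2)·!6 = 28·265 = 7420
  i=3: C(8,3)·!5 = 56·44 = 2464
  i=4: C(8,4)·!4 = 70·9 = 630
  i=5: C(8,5)·!3 = 56·2 = 112
  i=6: C(8,6)·!2 = 28·1 = 28
  i=7: C(8,7)·!1 = 8·0 = 0
  i=8: C(8,8)·!0 = 1·1 = 1
Total = 25487.

25487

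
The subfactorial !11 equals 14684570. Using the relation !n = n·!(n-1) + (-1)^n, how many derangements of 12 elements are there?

176214841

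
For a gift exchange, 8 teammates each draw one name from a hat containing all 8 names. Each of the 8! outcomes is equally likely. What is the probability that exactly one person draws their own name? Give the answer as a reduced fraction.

Favorable outcomes: C(8,1)·!7 = 8·1854 = 14832.
Total outcomes: 8! = 40320.
Probability = 14832/40320 = 103/280.

103/280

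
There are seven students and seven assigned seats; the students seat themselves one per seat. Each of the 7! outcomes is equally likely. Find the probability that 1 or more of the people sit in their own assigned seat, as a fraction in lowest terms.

Favorable outcomes: Σ_{i≥1} C(7,i)·!(7-i) = 7·265 + 21·44 + 35·9 + 35·2 + 21·1 + 7·0 + 1·1 = 3186.
Total outcomes: 7! = 5040.
Probability = 3186/5040 = 177/280.

177/280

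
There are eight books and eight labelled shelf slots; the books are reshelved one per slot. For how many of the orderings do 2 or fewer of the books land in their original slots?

# with exactly i fixed is C(8,i)·!(8-i); sum over i=0..2:
  i=0: C(8,0)·!8 = 1·14833 = 14833
  i=1: C(8,1)·!7 = 8·1854 = 14832
  i=2: C(8,2)·!6 = 28·265 = 7420
Total = 37085.

37085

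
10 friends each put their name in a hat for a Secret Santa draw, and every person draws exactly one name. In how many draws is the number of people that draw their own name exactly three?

222480

Pick the 3 fixed positions: C(10,3) = 120 ways.
The remaining 7 must be deranged: !7 = 1854.
Total: 120 × 1854 = 222480.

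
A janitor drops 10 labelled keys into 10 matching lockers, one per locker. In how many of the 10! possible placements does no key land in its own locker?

!10 is the nearest integer to 10!/e.
10! = 3628800, and 3628800/e ≈ 1334960.92, so !10 = 1334961.

1334961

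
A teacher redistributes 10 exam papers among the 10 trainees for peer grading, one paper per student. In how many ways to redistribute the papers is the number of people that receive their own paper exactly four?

55650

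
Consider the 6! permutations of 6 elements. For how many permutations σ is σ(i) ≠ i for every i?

265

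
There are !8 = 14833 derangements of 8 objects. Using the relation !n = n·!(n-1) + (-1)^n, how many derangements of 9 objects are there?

133496

!9 = 9·14833 - 1 = 133496.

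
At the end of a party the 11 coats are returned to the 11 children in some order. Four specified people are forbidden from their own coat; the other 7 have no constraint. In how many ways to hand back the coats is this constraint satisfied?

Let A_j be the event that the j-th constrained one is fixed. By inclusion-exclusion over the 4 events:
Σ_{j=0}^{4} (-1)^j C(4,j)(11-j)!
= C(4,0)·11! - C(4,1)·10! + C(4,2)·9! - C(4,3)·8! + C(4,4)·7!
= 39916800 - 14515200 + 2177280 - 161280 + 5040
= 27422640

27422640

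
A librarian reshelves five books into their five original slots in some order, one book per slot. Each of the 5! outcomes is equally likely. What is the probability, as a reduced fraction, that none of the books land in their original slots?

11/30

Favorable outcomes: !5 = 44.
Total outcomes: 5! = 120.
Probability = 44/120 = 11/30.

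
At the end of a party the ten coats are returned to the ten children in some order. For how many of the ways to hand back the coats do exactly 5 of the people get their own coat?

Choose which 5 of the 10 are fixed: C(10,5) = 252.
The other 5 form a derangement: !5 = 44.
Total: 252 × 44 = 11088.

11088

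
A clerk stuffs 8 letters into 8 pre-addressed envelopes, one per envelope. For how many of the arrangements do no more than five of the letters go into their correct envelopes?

40291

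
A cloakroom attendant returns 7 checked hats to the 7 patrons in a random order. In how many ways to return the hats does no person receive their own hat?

Use !n = (n-1)(!(n-1) + !(n-2)).
!7 = 6·(265 + 44) = 6·309 = 1854

1854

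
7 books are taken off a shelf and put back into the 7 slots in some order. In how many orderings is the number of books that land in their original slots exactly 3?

315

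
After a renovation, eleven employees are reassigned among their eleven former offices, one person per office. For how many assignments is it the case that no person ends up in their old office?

14684570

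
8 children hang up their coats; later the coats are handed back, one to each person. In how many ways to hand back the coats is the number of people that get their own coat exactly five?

112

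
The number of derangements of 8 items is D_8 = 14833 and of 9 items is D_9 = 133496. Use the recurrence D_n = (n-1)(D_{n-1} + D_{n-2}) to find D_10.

D_10 = (10-1)·(D_9 + D_8) = 9·(133496 + 14833) = 9·148329 = 1334961.

1334961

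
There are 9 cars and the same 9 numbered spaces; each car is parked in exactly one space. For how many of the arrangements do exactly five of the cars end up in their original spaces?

1134

Choose which 5 of the 9 are fixed: C(9,5) = 126.
The remaining 4 must be deranged: !4 = 9.
Total: 126 × 9 = 1134.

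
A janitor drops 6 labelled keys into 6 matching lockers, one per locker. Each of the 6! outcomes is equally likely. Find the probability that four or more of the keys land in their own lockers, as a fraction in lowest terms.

Favorable outcomes: Σ_{i≥4} C(6,i)·!(6-i) = 15·1 + 6·0 + 1·1 = 16.
Total outcomes: 6! = 720.
Probability = 16/720 = 1/45.

1/45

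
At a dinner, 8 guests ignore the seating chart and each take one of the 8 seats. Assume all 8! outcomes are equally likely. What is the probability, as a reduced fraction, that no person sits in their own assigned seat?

2119/5760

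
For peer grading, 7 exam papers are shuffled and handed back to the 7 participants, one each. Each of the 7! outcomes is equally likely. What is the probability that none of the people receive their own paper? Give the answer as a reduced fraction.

103/280

Favorable outcomes: !7 = 1854.
Total outcomes: 7! = 5040.
Probability = 1854/5040 = 103/280.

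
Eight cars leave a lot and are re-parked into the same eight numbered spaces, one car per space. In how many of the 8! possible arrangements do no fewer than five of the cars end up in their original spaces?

Sum C(8,i)·!(8-i) for i = 5..8:
  i=5: C(8,5)·!3 = 56·2 = 112
  i=6: C(8,6)·!2 = 28·1 = 28
  i=7: C(8,7)·!1 = 8·0 = 0
  i=8: C(8,8)·!0 = 1·1 = 1
Total = 141.

141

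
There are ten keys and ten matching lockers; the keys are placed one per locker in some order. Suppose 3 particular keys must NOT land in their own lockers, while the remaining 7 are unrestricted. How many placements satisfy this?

Let A_j be the event that the j-th constrained one is fixed. By inclusion-exclusion over the 3 events:
Σ_{j=0}^{3} (-1)^j C(3,j)(10-j)!
= C(3,0)·10! - C(3,1)·9! + C(3,2)·8! - C(3,3)·7!
= 3628800 - 1088640 + 120960 - 5040
= 2656080

2656080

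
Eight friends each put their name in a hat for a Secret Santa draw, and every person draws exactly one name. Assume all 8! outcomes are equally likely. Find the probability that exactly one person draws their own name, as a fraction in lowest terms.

Favorable outcomes: C(8,1)·!7 = 8·1854 = 14832.
Total outcomes: 8! = 40320.
Probability = 14832/40320 = 103/280.

103/280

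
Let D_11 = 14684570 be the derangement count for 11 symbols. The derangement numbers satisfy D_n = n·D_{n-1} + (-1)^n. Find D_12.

176214841

D_12 = 12·14684570 + 1 = 176214841.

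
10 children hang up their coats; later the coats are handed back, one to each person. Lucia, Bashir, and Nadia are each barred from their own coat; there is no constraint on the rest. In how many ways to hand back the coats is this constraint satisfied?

2656080

Inclusion-exclusion on the 3 forbidden self-matches:
Σ_{j=0}^{3} (-1)^j C(3,j)(10-j)!
= C(3,0)·10! - C(3,1)·9! + C(3,2)·8! - C(3,3)·7!
= 3628800 - 1088640 + 120960 - 5040
= 2656080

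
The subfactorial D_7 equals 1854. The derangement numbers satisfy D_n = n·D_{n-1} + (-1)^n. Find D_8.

D_8 = 8·1854 + 1 = 14833.

14833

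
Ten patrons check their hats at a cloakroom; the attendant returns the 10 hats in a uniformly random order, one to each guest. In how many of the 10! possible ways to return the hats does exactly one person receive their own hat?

1334960

Pick the single fixed position: C(10,1) = 10 ways.
The remaining 9 must be deranged: !9 = 133496.
Total: 10 × 133496 = 1334960.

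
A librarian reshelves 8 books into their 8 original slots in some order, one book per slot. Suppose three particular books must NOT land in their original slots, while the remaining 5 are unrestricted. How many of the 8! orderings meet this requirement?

Inclusion-exclusion on the 3 forbidden self-matches:
Σ_{j=0}^{3} (-1)^j C(3,j)(8-j)!
= C(3,0)·8! - C(3,1)·7! + C(3,2)·6! - C(3,3)·5!
= 40320 - 15120 + 2160 - 120
= 27240

27240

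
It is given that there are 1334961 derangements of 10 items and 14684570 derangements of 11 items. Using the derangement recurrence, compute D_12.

176214841

D_12 = (12-1)·(D_11 + D_10) = 11·(14684570 + 1334961) = 11·16019531 = 176214841.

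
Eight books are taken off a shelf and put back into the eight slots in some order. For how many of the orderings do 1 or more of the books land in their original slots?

25487

Sum C(8,i)·!(8-i) for i = 1..8:
  i=1: C(8,1)·!7 = 8·1854 = 14832
  i=2: C(8,2)·!6 = 28·265 = 7420
  i=3: C(8,3)·!5 = 56·44 = 2464
  i=4: C(8,4)·!4 = 70·9 = 630
  i=5: C(8,5)·!3 = 56·2 = 112
  i=6: C(8,6)·!2 = 28·1 = 28
  i=7: C(8,7)·!1 = 8·0 = 0
  i=8: C(8,8)·!0 = 1·1 = 1
Total = 25487.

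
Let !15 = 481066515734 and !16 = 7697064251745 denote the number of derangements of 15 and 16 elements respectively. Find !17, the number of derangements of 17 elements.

130850092279664

!17 = (17-1)·(!16 + !15) = 16·(7697064251745 + 481066515734) = 16·8178130767479 = 130850092279664.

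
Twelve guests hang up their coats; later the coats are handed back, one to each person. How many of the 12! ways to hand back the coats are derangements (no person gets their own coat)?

176214841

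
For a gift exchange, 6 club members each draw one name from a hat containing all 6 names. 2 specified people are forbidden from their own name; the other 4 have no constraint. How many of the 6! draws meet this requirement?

Inclusion-exclusion on the 2 forbidden self-matches:
Σ_{j=0}^{2} (-1)^j C(2,j)(6-j)!
= C(2,0)·6! - C(2,1)·5! + C(2,2)·4!
= 720 - 240 + 24
= 504

504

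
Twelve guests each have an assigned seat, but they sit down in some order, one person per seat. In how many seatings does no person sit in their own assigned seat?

The number of derangements of 12 is !12 = Σ_{k=0}^{12} (-1)^k·12!/k!
= 12! - 12!/1! + 12!/2! - 12!/3! + 12!/4! - 12!/5! + 12!/6! - 12!/7! + 12!/8! - 12!/9! + 12!/10! - 12!/11! + 12!/12!
= 479001600 - 479001600 + 239500800 - 79833600 + 19958400 - 3991680 + 665280 - 95040 + 11880 - 1320 + 132 - 12 + 1
= 176214841

176214841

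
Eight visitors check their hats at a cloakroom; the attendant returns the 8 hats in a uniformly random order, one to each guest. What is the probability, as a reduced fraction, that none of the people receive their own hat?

Favorable outcomes: !8 = 14833.
Total outcomes: 8! = 40320.
Probability = 14833/40320 = 2119/5760.

2119/5760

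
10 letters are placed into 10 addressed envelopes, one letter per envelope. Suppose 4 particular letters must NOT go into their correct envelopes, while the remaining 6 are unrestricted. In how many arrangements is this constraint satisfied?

2399760

Inclusion-exclusion on the 4 forbidden self-matches:
Σ_{j=0}^{4} (-1)^j C(4,j)(10-j)!
= C(4,0)·10! - C(4,1)·9! + C(4,2)·8! - C(4,3)·7! + C(4,4)·6!
= 3628800 - 1451520 + 241920 - 20160 + 720
= 2399760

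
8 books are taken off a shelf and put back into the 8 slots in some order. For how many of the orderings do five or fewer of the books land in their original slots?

40291

Sum C(8,i)·!(8-i) for i = 0..5:
  i=0: C(8,0)·!8 = 1·14833 = 14833
  i=1: C(8,1)·!7 = 8·1854 = 14832
  i=2: C(8,2)·!6 = 28·265 = 7420
  i=3: C(8,3)·!5 = 56·44 = 2464
  i=4: C(8,4)·!4 = 70·9 = 630
  i=5: C(8,5)·!3 = 56·2 = 112
Total = 40291.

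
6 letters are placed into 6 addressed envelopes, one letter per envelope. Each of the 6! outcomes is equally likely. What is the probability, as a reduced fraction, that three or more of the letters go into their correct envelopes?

7/90

Favorable outcomes: Σ_{i≥3} C(6,i)·!(6-i) = 20·2 + 15·1 + 6·0 + 1·1 = 56.
Total outcomes: 6! = 720.
Probability = 56/720 = 7/90.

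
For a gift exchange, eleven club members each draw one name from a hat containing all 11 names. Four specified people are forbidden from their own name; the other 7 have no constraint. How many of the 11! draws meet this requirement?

Let A_j be the event that the j-th constrained one is fixed. By inclusion-exclusion over the 4 events:
Σ_{j=0}^{4} (-1)^j C(4,j)(11-j)!
= C(4,0)·11! - C(4,1)·10! + C(4,2)·9! - C(4,3)·8! + C(4,4)·7!
= 39916800 - 14515200 + 2177280 - 161280 + 5040
= 27422640

27422640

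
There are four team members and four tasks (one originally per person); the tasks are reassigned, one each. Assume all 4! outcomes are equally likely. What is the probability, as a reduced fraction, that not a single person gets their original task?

Favorable outcomes: !4 = 9.
Total outcomes: 4! = 24.
Probability = 9/24 = 3/8.

3/8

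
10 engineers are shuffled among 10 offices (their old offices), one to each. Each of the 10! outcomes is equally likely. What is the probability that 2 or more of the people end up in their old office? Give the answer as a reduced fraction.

Favorable outcomes: Σ_{i≥2} C(10,i)·!(10-i) = 45·14833 + 120·1854 + 210·265 + 252·44 + 210·9 + 120·2 + 45·1 + 10·0 + 1·1 = 958879.
Total outcomes: 10! = 3628800.
Probability = 958879/3628800 = 958879/3628800.

958879/3628800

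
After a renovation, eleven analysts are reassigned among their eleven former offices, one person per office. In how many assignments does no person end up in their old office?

14684570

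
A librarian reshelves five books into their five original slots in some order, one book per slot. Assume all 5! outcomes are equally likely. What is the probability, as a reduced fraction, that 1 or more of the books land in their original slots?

19/30

Favorable outcomes: Σ_{i≥1} C(5,i)·!(5-i) = 5·9 + 10·2 + 10·1 + 5·0 + 1·1 = 76.
Total outcomes: 5! = 120.
Probability = 76/120 = 19/30.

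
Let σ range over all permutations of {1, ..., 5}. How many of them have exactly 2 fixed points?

20

Pick the 2 fixed positions: C(5,2) = 10 ways.
The other 3 form a derangement: !3 = 2.
Total: 10 × 2 = 20.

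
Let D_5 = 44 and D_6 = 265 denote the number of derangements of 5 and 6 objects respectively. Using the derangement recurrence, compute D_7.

1854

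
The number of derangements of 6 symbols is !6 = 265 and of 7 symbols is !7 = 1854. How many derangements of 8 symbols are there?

14833

!8 = (8-1)·(!7 + !6) = 7·(1854 + 265) = 7·2119 = 14833.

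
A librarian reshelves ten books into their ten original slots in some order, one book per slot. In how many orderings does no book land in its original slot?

1334961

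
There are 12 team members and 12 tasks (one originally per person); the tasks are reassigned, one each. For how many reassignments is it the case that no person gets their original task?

176214841

!12 = 12! · Σ_{k=0}^{12} (-1)^k/k!
= 12! - 12!/1! + 12!/2! - 12!/3! + 12!/4! - 12!/5! + 12!/6! - 12!/7! + 12!/8! - 12!/9! + 12!/10! - 12!/11! + 12!/12!
= 479001600 - 479001600 + 239500800 - 79833600 + 19958400 - 3991680 + 665280 - 95040 + 11880 - 1320 + 132 - 12 + 1
= 176214841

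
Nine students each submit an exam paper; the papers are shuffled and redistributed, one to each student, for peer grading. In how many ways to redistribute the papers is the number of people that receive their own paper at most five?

Sum C(9,i)·!(9-i) for i = 0..5:
  i=0: C(9,0)·!9 = 1·133496 = 133496
  i=1: C(9,1)·!8 = 9·14833 = 133497
  i=2: C(9,2)·!7 = 36·1854 = 66744
  i=3: C(9,3)·!6 = 84·265 = 22260
  i=4: C(9,4)·!5 = 126·44 = 5544
  i=5: C(9,5)·!4 = 126·9 = 1134
Total = 362675.

362675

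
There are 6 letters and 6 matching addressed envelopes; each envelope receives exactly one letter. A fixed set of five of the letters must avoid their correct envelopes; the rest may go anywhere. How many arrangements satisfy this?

309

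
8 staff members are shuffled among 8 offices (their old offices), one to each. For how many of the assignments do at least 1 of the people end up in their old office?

Sum C(8,i)·!(8-i) for i = 1..8:
  i=1: C(8,1)·!7 = 8·1854 = 14832
  i=2: C(8,2)·!6 = 28·265 = 7420
  i=3: C(8,3)·!5 = 56·44 = 2464
  i=4: C(8,4)·!4 = 70·9 = 630
  i=5: C(8,5)·!3 = 56·2 = 112
  i=6: C(8,6)·!2 = 28·1 = 28
  i=7: C(8,7)·!1 = 8·0 = 0
  i=8: C(8,8)·!0 = 1·1 = 1
Total = 25487.

25487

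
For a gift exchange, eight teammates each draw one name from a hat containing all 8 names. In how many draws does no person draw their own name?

14833

Use !n = (n-1)(!(n-1) + !(n-2)).
!8 = 7·(1854 + 265) = 7·2119 = 14833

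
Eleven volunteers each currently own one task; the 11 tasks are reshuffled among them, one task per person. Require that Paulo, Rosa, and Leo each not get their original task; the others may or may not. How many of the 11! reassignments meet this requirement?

30078720

Let A_j be the event that the j-th constrained one is fixed. By inclusion-exclusion over the 3 events:
Σ_{j=0}^{3} (-1)^j C(3,j)(11-j)!
= C(3,0)·11! - C(3,1)·10! + C(3,2)·9! - C(3,3)·8!
= 39916800 - 10886400 + 1088640 - 40320
= 30078720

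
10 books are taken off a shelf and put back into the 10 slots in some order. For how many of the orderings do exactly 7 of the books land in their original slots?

Pick the 7 fixed positions: C(10,7) = 120 ways.
The remaining 3 must be deranged: !3 = 2.
Total: 120 × 2 = 240.

240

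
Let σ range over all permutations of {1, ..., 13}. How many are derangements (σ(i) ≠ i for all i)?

Recurrence: !13 = 13·!12 + (-1)^13.
!13 = 13·176214841 - 1 = 2290792932

2290792932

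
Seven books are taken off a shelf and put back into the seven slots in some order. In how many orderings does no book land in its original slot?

1854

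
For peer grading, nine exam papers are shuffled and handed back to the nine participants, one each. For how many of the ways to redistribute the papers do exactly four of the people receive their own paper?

Pick the 4 fixed positions: C(9,4) = 126 ways.
The other 5 form a derangement: !5 = 44.
Total: 126 × 44 = 5544.

5544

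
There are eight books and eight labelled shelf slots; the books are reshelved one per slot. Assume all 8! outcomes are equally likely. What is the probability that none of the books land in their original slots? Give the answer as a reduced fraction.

Favorable outcomes: !8 = 14833.
Total outcomes: 8! = 40320.
Probability = 14833/40320 = 2119/5760.

2119/5760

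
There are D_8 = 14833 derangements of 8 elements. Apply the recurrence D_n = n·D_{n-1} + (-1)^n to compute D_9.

D_9 = 9·14833 - 1 = 133496.

133496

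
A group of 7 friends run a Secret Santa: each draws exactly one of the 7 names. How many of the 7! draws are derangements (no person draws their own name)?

The subfactorial !7 = [7!/e] (nearest integer).
7! = 5040, and 5040/e ≈ 1854.11, so !7 = 1854.

1854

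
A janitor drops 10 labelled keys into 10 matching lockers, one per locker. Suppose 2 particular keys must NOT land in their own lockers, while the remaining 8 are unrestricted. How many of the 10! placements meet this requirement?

Let A_j be the event that the j-th constrained one is fixed. By inclusion-exclusion over the 2 events:
Σ_{j=0}^{2} (-1)^j C(2,j)(10-j)!
= C(2,0)·10! - C(2,1)·9! + C(2,2)·8!
= 3628800 - 725760 + 40320
= 2943360

2943360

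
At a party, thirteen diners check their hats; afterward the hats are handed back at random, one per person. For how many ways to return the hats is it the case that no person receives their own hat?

!13 = 13! · Σ_{k=0}^{13} (-1)^k/k!
= 13! - 13!/1! + 13!/2! - 13!/3! + 13!/4! - 13!/5! + 13!/6! - 13!/7! + 13!/8! - 13!/9! + 13!/10! - 13!/11! + 13!/12! - 13!/13!
= 6227020800 - 6227020800 + 3113510400 - 1037836800 + 259459200 - 51891840 + 8648640 - 1235520 + 154440 - 17160 + 1716 - 156 + 13 - 1
= 2290792932

2290792932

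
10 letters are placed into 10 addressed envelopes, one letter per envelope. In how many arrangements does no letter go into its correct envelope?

1334961

!10 is the nearest integer to 10!/e.
10! = 3628800, and 3628800/e ≈ 1334960.92, so !10 = 1334961.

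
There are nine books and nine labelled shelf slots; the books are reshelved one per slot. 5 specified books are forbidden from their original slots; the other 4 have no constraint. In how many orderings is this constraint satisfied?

205056

Inclusion-exclusion on the 5 forbidden self-matches:
Σ_{j=0}^{5} (-1)^j C(5,j)(9-j)!
= C(5,0)·9! - C(5,1)·8! + C(5,2)·7! - C(5,3)·6! + C(5,4)·5! - C(5,5)·4!
= 362880 - 201600 + 50400 - 7200 + 600 - 24
= 205056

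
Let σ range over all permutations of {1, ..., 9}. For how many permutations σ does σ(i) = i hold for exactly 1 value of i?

Pick the single fixed position: C(9,1) = 9 ways.
The other 8 form a derangement: !8 = 14833.
Total: 9 × 14833 = 133497.

133497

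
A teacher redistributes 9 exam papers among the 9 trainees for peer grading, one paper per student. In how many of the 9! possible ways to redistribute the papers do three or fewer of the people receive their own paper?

355997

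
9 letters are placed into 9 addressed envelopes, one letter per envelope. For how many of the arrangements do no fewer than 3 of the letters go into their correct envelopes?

# with exactly i fixed is C(9,i)·!(9-i); sum over i=3..9:
  i=3: C(9,3)·!6 = 84·265 = 22260
  i=4: C(9,4)·!5 = 126·44 = 5544
  i=5: C(9,5)·!4 = 126·9 = 1134
  i=6: C(9,6)·!3 = 84·2 = 168
  i=7: C(9,7)·!2 = 36·1 = 36
  i=8: C(9,8)·!1 = 9·0 = 0
  i=9: C(9,9)·!0 = 1·1 = 1
Total = 29143.

29143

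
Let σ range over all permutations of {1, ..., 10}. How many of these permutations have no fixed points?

1334961

By inclusion-exclusion, !10 = Σ (-1)^k · 10!/k! for k=0..10
= 10! - 10!/1! + 10!/2! - 10!/3! + 10!/4! - 10!/5! + 10!/6! - 10!/7! + 10!/8! - 10!/9! + 10!/10!
= 3628800 - 3628800 + 1814400 - 604800 + 151200 - 30240 + 5040 - 720 + 90 - 10 + 1
= 1334961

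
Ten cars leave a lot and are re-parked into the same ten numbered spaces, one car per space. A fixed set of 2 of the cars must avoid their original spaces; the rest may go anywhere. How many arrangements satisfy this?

2943360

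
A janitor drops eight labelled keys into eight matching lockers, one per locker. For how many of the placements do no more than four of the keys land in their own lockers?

40179

Sum C(8,i)·!(8-i) for i = 0..4:
  i=0: C(8,0)·!8 = 1·14833 = 14833
  i=1: C(8,1)·!7 = 8·1854 = 14832
  i=2: C(8,2)·!6 = 28·265 = 7420
  i=3: C(8,3)·!5 = 56·44 = 2464
  i=4: C(8,4)·!4 = 70·9 = 630
Total = 40179.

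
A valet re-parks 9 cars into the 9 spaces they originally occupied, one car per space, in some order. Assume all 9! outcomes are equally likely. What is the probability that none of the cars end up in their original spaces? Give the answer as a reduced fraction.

16687/45360

Favorable outcomes: !9 = 133496.
Total outcomes: 9! = 362880.
Probability = 133496/362880 = 16687/45360.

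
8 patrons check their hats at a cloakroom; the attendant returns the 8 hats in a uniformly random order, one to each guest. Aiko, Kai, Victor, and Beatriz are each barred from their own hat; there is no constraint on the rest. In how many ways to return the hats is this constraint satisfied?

24024

Let A_j be the event that the j-th constrained one is fixed. By inclusion-exclusion over the 4 events:
Σ_{j=0}^{4} (-1)^j C(4,j)(8-j)!
= C(4,0)·8! - C(4,1)·7! + C(4,2)·6! - C(4,3)·5! + C(4,4)·4!
= 40320 - 20160 + 4320 - 480 + 24
= 24024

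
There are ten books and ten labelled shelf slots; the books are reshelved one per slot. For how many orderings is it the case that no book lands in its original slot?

1334961

By inclusion-exclusion, !10 = Σ (-1)^k · 10!/k! for k=0..10
= 10! - 10!/1! + 10!/2! - 10!/3! + 10!/4! - 10!/5! + 10!/6! - 10!/7! + 10!/8! - 10!/9! + 10!/10!
= 3628800 - 3628800 + 1814400 - 604800 + 151200 - 30240 + 5040 - 720 + 90 - 10 + 1
= 1334961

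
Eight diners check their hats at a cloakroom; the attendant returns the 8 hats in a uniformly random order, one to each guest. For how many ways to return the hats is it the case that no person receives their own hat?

14833

!8 = 8! · Σ_{k=0}^{8} (-1)^k/k!
= 8! - 8!/1! + 8!/2! - 8!/3! + 8!/4! - 8!/5! + 8!/6! - 8!/7! + 8!/8!
= 40320 - 40320 + 20160 - 6720 + 1680 - 336 + 56 - 8 + 1
= 14833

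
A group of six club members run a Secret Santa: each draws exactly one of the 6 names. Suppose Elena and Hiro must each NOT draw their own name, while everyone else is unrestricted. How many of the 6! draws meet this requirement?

504

Let A_j be the event that the j-th constrained one is fixed. By inclusion-exclusion over the 2 events:
Σ_{j=0}^{2} (-1)^j C(2,j)(6-j)!
= C(2,0)·6! - C(2,1)·5! + C(2,2)·4!
= 720 - 240 + 24
= 504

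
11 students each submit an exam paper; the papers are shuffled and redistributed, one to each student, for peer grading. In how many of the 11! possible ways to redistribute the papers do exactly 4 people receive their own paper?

611820

Choose which 4 of the 11 are fixed: C(11,4) = 330.
The remaining 7 must be deranged: !7 = 1854.
Total: 330 × 1854 = 611820.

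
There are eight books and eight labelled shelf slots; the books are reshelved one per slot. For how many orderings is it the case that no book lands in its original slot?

By inclusion-exclusion, !8 = Σ (-1)^k · 8!/k! for k=0..8
= 8! - 8!/1! + 8!/2! - 8!/3! + 8!/4! - 8!/5! + 8!/6! - 8!/7! + 8!/8!
= 40320 - 40320 + 20160 - 6720 + 1680 - 336 + 56 - 8 + 1
= 14833

14833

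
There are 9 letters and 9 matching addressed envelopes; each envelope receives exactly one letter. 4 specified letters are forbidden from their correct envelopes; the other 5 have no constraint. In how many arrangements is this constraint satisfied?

229080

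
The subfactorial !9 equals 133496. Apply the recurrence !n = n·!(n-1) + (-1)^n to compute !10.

1334961

!10 = 10·133496 + 1 = 1334961.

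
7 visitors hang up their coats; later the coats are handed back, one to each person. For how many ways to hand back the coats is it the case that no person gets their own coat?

1854

!7 is the nearest integer to 7!/e.
7! = 5040, and 5040/e ≈ 1854.11, so !7 = 1854.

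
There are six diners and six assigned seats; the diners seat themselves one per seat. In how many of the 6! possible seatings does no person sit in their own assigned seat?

265

!6 = 6! · Σ_{k=0}^{6} (-1)^k/k!
= 6! - 6!/1! + 6!/2! - 6!/3! + 6!/4! - 6!/5! + 6!/6!
= 720 - 720 + 360 - 120 + 30 - 6 + 1
= 265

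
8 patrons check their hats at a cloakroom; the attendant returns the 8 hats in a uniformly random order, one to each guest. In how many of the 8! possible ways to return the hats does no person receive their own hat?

14833

By inclusion-exclusion, !8 = Σ (-1)^k · 8!/k! for k=0..8
= 8! - 8!/1! + 8!/2! - 8!/3! + 8!/4! - 8!/5! + 8!/6! - 8!/7! + 8!/8!
= 40320 - 40320 + 20160 - 6720 + 1680 - 336 + 56 - 8 + 1
= 14833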